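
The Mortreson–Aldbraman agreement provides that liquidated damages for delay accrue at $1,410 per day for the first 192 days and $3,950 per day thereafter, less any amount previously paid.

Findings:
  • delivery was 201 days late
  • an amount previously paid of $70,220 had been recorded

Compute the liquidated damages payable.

First 192 days: 192 × $1,410 = $270,720
Remaining days: (201 − 192) × $3,950 = $35,550
Accrued per-day damages: $270,720 + $35,550 = $306,270
Less amount previously paid: $306,270 − $70,220 = $236,050

$236,050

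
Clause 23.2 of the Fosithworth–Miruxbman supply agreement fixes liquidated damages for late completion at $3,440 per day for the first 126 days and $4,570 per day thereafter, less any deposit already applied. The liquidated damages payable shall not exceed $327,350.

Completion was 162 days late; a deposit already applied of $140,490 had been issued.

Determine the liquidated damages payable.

Liquidated damages: $327,350

First 126 days: 126 × $3,440 = $433,440
Remaining days: (162 − 126) × $4,570 = $164,520
Accrued per-day damages: $433,440 + $164,520 = $597,960
Less deposit already applied: $597,960 − $140,490 = $457,470
Cap at $327,350: $457,470 exceeds the cap → $327,350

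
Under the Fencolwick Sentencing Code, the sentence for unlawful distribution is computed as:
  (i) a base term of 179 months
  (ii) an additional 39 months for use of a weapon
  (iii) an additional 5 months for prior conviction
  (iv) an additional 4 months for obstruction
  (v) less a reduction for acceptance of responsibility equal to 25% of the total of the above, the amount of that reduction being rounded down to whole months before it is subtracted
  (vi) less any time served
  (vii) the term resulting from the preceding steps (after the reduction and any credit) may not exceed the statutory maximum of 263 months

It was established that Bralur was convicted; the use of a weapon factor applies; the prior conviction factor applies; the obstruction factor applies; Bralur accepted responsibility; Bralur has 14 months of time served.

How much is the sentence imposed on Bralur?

Sentence: 157 months

Use of a weapon enhancement: +39 months
Prior conviction enhancement: +5 months
Obstruction enhancement: +4 months
Adjusted term: 179 months + 39 months + 5 months + 4 months = 227 months
Acceptance of responsibility reduction: 25% of 227 months = 56 months (rounded down)
After reduction: 227 − 56 = 171 months
Less time served: 171 months − 14 months = 157 months
Cap at 263 months: 157 months is within the cap, no reduction.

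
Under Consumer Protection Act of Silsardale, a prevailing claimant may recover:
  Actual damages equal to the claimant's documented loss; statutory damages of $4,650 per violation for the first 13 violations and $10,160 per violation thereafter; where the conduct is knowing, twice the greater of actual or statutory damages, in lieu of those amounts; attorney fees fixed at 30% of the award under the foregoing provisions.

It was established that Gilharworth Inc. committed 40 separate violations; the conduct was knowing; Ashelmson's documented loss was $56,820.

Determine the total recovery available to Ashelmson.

$870,402

First 13 violations: 13 × $4,650 = $60,450
Remaining violations: (40 − 13) × $10,160 = $274,320
Statutory damages: $60,450 + $274,320 = $334,770
Greater of actual damages ($56,820) or statutory damages ($334,770): $334,770
Doubled: 2 × $334,770 = $669,540
Attorney fees: 30% of $669,540 = $200,862
Total recovery: $669,540 + $200,862 = $870,402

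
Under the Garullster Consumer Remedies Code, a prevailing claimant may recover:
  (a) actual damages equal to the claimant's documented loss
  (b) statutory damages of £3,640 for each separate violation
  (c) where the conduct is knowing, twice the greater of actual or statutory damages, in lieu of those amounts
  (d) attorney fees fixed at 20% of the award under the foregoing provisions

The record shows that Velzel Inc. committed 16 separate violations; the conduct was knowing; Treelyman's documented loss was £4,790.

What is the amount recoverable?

Statutory damages: 16 × £3,640 = £58,240
Greater of actual damages (£4,790) or statutory damages (£58,240): £58,240
Doubled: 2 × £58,240 = £116,480
Attorney fees: 20% of £116,480 = £23,296
Total recovery: £116,480 + £23,296 = £139,776

£139,776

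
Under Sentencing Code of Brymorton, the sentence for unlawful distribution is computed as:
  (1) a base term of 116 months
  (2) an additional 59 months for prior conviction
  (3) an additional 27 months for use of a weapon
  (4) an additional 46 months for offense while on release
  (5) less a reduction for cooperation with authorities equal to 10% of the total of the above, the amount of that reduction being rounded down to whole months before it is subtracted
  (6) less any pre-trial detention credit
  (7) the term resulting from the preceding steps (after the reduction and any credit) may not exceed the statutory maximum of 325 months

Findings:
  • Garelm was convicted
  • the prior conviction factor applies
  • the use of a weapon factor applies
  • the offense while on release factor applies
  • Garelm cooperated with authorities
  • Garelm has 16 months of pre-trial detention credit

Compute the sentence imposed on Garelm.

Prior conviction enhancement: +59 months
Use of a weapon enhancement: +27 months
Offense while on release enhancement: +46 months
Adjusted term: 116 months + 59 months + 27 months + 46 months = 248 months
Cooperation with authorities reduction: 10% of 248 months = 24 months (rounded down)
After reduction: 248 − 24 = 224 months
Less pre-trial detention credit: 224 months − 16 months = 208 months
Cap at 325 months: 208 months is within the cap, no reduction.

208 months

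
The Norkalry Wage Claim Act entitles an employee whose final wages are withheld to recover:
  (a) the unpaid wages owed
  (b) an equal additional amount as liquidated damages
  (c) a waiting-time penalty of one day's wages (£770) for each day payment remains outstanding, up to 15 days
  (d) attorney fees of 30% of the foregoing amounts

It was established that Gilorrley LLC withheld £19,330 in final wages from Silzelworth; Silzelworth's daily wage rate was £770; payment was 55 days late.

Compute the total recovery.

Liquidated damages (equal amount): £19,330
Penalty days: min(55, 15) = 15
Waiting-time penalty: 15 × £770 = £11,550
Subtotal: £19,330 + £19,330 + £11,550 = £50,210
Attorney fees: 30% of £50,210 = £15,063
Total award: £50,210 + £15,063 = £65,273

£65,273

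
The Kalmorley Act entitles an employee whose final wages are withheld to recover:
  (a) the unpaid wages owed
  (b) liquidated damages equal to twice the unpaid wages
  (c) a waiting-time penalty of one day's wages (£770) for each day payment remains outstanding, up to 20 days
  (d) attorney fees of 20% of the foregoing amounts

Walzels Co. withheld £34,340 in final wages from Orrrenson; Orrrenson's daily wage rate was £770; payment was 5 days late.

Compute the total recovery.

Total award: £128,244

Doubled: 2 × £34,340 = £68,680
Penalty days: min(5, 20) = 5
Waiting-time penalty: 5 × £770 = £3,850
Subtotal: £34,340 + £68,680 + £3,850 = £106,870
Attorney fees: 20% of £106,870 = £21,374
Total award: £106,870 + £21,374 = £128,244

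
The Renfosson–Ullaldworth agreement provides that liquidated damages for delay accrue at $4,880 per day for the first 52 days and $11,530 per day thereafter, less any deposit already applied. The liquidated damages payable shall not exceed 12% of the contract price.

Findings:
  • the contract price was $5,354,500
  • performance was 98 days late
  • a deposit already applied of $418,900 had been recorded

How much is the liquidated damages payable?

First 52 days: 52 × $4,880 = $253,760
Remaining days: (98 − 52) × $11,530 = $530,380
Accrued per-day damages: $253,760 + $530,380 = $784,140
Less deposit already applied: $784,140 − $418,900 = $365,240
Cap: 12% of $5,354,500 = $642,540
Cap at $642,540: $365,240 is within the cap, no reduction.

$365,240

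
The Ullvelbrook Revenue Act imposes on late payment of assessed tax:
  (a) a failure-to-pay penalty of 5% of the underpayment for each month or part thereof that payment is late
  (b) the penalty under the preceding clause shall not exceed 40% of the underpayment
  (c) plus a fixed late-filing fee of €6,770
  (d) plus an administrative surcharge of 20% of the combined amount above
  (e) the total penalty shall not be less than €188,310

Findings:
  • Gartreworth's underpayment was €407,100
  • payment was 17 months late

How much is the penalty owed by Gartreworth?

Penalty: €203,532

Accrued rate: 5% × 17 = 85%, capped at 40% → 40%
Failure-to-pay penalty: 40% of €407,100 = €162,840
Penalty before surcharge: €162,840 + €6,770 = €169,610
Administrative surcharge: 20% of €169,610 = €33,922
Total penalty: €169,610 + €33,922 = €203,532
Minimum €188,310: €203,532 meets the minimum, no increase.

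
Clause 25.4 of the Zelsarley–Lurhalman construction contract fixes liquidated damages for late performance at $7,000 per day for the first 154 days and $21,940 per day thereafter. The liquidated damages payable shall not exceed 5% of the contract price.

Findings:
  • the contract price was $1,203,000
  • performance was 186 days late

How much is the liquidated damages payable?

First 154 days: 154 × $7,000 = $1,078,000
Remaining days: (186 − 154) × $21,940 = $702,080
Accrued per-day damages: $1,078,000 + $702,080 = $1,780,080
Cap: 5% of $1,203,000 = $60,150
Cap at $60,150: $1,780,080 exceeds the cap → $60,150

$60,150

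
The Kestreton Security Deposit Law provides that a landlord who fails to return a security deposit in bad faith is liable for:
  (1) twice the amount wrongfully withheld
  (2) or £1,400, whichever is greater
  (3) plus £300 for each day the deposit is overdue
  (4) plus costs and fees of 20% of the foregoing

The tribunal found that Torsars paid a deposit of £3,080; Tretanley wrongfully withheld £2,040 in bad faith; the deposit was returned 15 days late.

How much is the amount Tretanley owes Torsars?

£10,296

Doubled: 2 × £2,040 = £4,080
Minimum £1,400: £4,080 meets the minimum, no increase.
Late-return penalty: 15 × £300 = £4,500
Damages plus late penalty: £4,080 + £4,500 = £8,580
Costs and fees: 20% of £8,580 = £1,716
Total recovery: £8,580 + £1,716 = £10,296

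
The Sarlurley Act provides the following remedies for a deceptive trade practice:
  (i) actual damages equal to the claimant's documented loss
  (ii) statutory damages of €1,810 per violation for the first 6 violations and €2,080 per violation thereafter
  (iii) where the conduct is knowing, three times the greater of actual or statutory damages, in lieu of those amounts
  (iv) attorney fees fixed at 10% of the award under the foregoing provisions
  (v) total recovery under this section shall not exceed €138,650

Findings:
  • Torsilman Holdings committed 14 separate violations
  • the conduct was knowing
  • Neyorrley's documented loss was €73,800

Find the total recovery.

€138,650

First 6 violations: 6 × €1,810 = €10,860
Remaining violations: (14 − 6) × €2,080 = €16,640
Statutory damages: €10,860 + €16,640 = €27,500
Greater of actual damages (€73,800) or statutory damages (€27,500): €73,800
Trebled: 3 × €73,800 = €221,400
Attorney fees: 10% of €221,400 = €22,140
Total before cap: €221,400 + €22,140 = €243,540
Cap at €138,650: €243,540 exceeds the cap → €138,650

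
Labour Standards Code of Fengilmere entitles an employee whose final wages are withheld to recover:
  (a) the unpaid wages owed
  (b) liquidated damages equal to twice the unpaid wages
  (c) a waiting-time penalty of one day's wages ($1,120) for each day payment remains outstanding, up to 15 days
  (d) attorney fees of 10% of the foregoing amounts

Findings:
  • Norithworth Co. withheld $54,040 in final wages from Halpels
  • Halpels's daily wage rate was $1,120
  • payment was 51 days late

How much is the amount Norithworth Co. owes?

Doubled: 2 × $54,040 = $108,080
Penalty days: min(51, 15) = 15
Waiting-time penalty: 15 × $1,120 = $16,800
Subtotal: $54,040 + $108,080 + $16,800 = $178,920
Attorney fees: 10% of $178,920 = $17,892
Total award: $178,920 + $17,892 = $196,812

$196,812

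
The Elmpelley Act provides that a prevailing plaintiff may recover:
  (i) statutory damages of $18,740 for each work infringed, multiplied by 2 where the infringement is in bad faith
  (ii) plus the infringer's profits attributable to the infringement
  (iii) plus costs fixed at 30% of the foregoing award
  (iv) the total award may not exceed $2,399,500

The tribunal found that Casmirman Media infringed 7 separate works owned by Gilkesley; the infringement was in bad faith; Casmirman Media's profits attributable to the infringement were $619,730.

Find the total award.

Statutory damages: 7 × $18,740 = $131,180
Doubled: 2 × $131,180 = $262,360
Combined award: $262,360 + $619,730 = $882,090
Costs: 30% of $882,090 = $264,627
Award plus costs: $882,090 + $264,627 = $1,146,717
Cap at $2,399,500: $1,146,717 is within the cap, no reduction.

$1,146,717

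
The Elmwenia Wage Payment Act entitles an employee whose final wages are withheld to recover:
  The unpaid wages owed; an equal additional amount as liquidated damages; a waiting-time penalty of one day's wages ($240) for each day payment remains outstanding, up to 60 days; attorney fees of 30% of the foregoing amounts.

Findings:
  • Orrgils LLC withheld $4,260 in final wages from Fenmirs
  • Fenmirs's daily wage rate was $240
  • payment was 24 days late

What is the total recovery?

Liquidated damages (equal amount): $4,260
Penalty days: min(24, 60) = 24
Waiting-time penalty: 24 × $240 = $5,760
Subtotal: $4,260 + $4,260 + $5,760 = $14,280
Attorney fees: 30% of $14,280 = $4,284
Total award: $14,280 + $4,284 = $18,564

$18,564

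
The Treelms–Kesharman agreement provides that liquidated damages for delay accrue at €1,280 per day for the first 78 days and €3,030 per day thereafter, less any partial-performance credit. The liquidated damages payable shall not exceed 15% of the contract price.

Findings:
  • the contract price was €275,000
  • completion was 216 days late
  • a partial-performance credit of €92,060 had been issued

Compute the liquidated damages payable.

First 78 days: 78 × €1,280 = €99,840
Remaining days: (216 − 78) × €3,030 = €418,140
Accrued per-day damages: €99,840 + €418,140 = €517,980
Less partial-performance credit: €517,980 − €92,060 = €425,920
Cap: 15% of €275,000 = €41,250
Cap at €41,250: €425,920 exceeds the cap → €41,250

Liquidated damages: €41,250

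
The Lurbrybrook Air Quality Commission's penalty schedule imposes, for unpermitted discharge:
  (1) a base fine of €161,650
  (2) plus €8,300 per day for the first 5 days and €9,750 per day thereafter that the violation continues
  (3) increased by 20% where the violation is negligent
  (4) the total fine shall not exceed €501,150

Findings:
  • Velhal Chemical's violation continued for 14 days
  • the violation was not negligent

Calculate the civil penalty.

First 5 days: 5 × €8,300 = €41,500
Remaining days: (14 − 5) × €9,750 = €87,750
Per-day component: €41,500 + €87,750 = €129,250
Base plus per-day: €161,650 + €129,250 = €290,900
The violation was not negligent: no 20% increase.
Cap at €501,150: €290,900 is within the cap, no reduction.

€290,900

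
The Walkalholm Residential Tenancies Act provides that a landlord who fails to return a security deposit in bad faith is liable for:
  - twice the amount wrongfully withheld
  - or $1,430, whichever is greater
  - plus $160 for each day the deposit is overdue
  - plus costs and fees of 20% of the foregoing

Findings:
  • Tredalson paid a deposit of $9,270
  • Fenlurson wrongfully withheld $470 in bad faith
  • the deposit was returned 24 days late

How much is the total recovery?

$6,324

Doubled: 2 × $470 = $940
Minimum $1,430: $940 is below the minimum → $1,430
Late-return penalty: 24 × $160 = $3,840
Damages plus late penalty: $1,430 + $3,840 = $5,270
Costs and fees: 20% of $5,270 = $1,054
Total recovery: $5,270 + $1,054 = $6,324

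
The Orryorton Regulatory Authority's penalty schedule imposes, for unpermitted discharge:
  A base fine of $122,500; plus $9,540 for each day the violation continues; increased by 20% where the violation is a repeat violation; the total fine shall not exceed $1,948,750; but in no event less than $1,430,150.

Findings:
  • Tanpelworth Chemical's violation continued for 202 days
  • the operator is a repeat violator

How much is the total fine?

Per-day component: 202 × $9,540 = $1,927,080
Base plus per-day: $122,500 + $1,927,080 = $2,049,580
Enhancement: 20% of $2,049,580 = $409,916
Enhanced fine: $2,049,580 + $409,916 = $2,459,496
Cap at $1,948,750: $2,459,496 exceeds the cap → $1,948,750
Minimum $1,430,150: $1,948,750 meets the minimum, no increase.

$1,948,750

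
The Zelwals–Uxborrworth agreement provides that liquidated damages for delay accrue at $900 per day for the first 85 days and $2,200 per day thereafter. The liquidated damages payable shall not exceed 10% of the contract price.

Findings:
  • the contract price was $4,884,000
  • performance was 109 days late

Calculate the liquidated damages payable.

First 85 days: 85 × $900 = $76,500
Remaining days: (109 − 85) × $2,200 = $52,800
Accrued per-day damages: $76,500 + $52,800 = $129,300
Cap: 10% of $4,884,000 = $488,400
Cap at $488,400: $129,300 is within the cap, no reduction.

Liquidated damages: $129,300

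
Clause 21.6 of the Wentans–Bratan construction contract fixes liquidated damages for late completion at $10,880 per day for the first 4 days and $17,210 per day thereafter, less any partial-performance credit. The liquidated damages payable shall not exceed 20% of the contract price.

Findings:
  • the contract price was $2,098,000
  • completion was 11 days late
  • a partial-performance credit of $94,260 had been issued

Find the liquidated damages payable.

$69,730

First 4 days: 4 × $10,880 = $43,520
Remaining days: (11 − 4) × $17,210 = $120,470
Accrued per-day damages: $43,520 + $120,470 = $163,990
Less partial-performance credit: $163,990 − $94,260 = $69,730
Cap: 20% of $2,098,000 = $419,600
Cap at $419,600: $69,730 is within the cap, no reduction.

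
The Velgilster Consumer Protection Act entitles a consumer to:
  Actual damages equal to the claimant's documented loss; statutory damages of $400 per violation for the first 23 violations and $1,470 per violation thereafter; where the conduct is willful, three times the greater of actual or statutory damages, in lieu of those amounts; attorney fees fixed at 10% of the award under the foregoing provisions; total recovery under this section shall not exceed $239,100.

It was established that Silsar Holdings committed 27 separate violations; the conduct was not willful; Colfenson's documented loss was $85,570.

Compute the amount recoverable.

First 23 violations: 23 × $400 = $9,200
Remaining violations: (27 − 23) × $1,470 = $5,880
Statutory damages: $9,200 + $5,880 = $15,080
Conduct not willful: the in-lieu enhancement does not apply.
Actual plus statutory damages: $85,570 + $15,080 = $100,650
Attorney fees: 10% of $100,650 = $10,065
Total before cap: $100,650 + $10,065 = $110,715
Cap at $239,100: $110,715 is within the cap, no reduction.

$110,715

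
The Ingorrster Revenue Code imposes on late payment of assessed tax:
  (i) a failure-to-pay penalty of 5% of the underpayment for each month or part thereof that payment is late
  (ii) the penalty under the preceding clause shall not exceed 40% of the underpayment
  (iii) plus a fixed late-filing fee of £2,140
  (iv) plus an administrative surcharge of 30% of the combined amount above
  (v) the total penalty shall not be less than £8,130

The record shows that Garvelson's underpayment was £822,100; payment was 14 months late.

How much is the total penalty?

Accrued rate: 5% × 14 = 70%, capped at 40% → 40%
Failure-to-pay penalty: 40% of £822,100 = £328,840
Penalty before surcharge: £328,840 + £2,140 = £330,980
Administrative surcharge: 30% of £330,980 = £99,294
Total penalty: £330,980 + £99,294 = £430,274
Minimum £8,130: £430,274 meets the minimum, no increase.

Penalty: £430,274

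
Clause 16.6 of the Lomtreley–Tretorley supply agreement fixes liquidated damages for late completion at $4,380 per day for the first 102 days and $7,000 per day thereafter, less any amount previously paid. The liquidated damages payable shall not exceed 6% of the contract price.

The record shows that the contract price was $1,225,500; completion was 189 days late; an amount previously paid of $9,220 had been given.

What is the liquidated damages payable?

Liquidated damages: $73,530

First 102 days: 102 × $4,380 = $446,760
Remaining days: (189 − 102) × $7,000 = $609,000
Accrued per-day damages: $446,760 + $609,000 = $1,055,760
Less amount previously paid: $1,055,760 − $9,220 = $1,046,540
Cap: 6% of $1,225,500 = $73,530
Cap at $73,530: $1,046,540 exceeds the cap → $73,530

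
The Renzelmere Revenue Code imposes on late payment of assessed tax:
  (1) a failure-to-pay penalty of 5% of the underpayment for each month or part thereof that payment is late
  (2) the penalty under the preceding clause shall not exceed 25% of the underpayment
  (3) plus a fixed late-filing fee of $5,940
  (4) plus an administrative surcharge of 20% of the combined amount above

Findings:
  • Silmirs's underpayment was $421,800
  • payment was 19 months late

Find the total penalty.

Accrued rate: 5% × 19 = 95%, capped at 25% → 25%
Failure-to-pay penalty: 25% of $421,800 = $105,450
Penalty before surcharge: $105,450 + $5,940 = $111,390
Administrative surcharge: 20% of $111,390 = $22,278
Total penalty: $111,390 + $22,278 = $133,668

$133,668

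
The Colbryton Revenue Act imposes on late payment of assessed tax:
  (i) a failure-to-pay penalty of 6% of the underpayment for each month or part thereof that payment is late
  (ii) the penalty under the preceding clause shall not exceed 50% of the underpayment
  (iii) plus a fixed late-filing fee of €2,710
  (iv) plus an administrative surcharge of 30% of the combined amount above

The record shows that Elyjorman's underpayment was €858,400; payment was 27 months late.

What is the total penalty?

Accrued rate: 6% × 27 = 162%, capped at 50% → 50%
Failure-to-pay penalty: 50% of €858,400 = €429,200
Penalty before surcharge: €429,200 + €2,710 = €431,910
Administrative surcharge: 30% of €431,910 = €129,573
Total penalty: €431,910 + €129,573 = €561,483

€561,483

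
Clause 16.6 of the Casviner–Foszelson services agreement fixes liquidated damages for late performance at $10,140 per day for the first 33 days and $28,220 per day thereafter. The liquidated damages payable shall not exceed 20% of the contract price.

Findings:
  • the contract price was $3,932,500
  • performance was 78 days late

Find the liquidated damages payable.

First 33 days: 33 × $10,140 = $334,620
Remaining days: (78 − 33) × $28,220 = $1,269,900
Accrued per-day damages: $334,620 + $1,269,900 = $1,604,520
Cap: 20% of $3,932,500 = $786,500
Cap at $786,500: $1,604,520 exceeds the cap → $786,500

$786,500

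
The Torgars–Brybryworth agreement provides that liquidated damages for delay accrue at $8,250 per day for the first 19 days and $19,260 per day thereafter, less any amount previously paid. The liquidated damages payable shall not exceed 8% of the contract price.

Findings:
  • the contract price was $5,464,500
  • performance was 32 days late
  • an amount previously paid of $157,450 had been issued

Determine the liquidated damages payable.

First 19 days: 19 × $8,250 = $156,750
Remaining days: (32 − 19) × $19,260 = $250,380
Accrued per-day damages: $156,750 + $250,380 = $407,130
Less amount previously paid: $407,130 − $157,450 = $249,680
Cap: 8% of $5,464,500 = $437,160
Cap at $437,160: $249,680 is within the cap, no reduction.

$249,680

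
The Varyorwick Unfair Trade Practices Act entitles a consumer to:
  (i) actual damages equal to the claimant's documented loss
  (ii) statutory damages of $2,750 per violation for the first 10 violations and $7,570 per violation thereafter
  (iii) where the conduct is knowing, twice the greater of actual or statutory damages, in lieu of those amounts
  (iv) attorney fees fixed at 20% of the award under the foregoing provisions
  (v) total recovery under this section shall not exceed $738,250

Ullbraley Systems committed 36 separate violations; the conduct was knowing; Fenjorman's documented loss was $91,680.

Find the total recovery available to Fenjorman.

First 10 violations: 10 × $2,750 = $27,500
Remaining violations: (36 − 10) × $7,570 = $196,820
Statutory damages: $27,500 + $196,820 = $224,320
Greater of actual damages ($91,680) or statutory damages ($224,320): $224,320
Doubled: 2 × $224,320 = $448,640
Attorney fees: 20% of $448,640 = $89,728
Total before cap: $448,640 + $89,728 = $538,368
Cap at $738,250: $538,368 is within the cap, no reduction.

$538,368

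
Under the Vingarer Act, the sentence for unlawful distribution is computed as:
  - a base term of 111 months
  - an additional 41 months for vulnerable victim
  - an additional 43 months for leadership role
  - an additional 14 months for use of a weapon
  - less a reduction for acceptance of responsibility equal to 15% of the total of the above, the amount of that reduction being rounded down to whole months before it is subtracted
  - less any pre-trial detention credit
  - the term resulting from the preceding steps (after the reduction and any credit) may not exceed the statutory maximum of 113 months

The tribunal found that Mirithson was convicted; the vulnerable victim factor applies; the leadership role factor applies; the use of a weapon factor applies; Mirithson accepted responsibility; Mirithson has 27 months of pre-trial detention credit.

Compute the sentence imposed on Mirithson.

113 months

Vulnerable victim enhancement: +41 months
Leadership role enhancement: +43 months
Use of a weapon enhancement: +14 months
Adjusted term: 111 months + 41 months + 43 months + 14 months = 209 months
Acceptance of responsibility reduction: 15% of 209 months = 31 months (rounded down)
After reduction: 209 − 31 = 178 months
Less pre-trial detention credit: 178 months − 27 months = 151 months
Cap at 113 months: 151 months exceeds the cap → 113 months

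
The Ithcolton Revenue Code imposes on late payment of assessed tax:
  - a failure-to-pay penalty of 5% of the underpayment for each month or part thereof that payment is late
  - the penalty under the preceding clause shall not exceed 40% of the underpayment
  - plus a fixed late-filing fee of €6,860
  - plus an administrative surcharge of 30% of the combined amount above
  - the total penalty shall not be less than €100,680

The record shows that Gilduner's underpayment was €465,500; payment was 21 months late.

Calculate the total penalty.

Accrued rate: 5% × 21 = 105%, capped at 40% → 40%
Failure-to-pay penalty: 40% of €465,500 = €186,200
Penalty before surcharge: €186,200 + €6,860 = €193,060
Administrative surcharge: 30% of €193,060 = €57,918
Total penalty: €193,060 + €57,918 = €250,978
Minimum €100,680: €250,978 meets the minimum, no increase.

€250,978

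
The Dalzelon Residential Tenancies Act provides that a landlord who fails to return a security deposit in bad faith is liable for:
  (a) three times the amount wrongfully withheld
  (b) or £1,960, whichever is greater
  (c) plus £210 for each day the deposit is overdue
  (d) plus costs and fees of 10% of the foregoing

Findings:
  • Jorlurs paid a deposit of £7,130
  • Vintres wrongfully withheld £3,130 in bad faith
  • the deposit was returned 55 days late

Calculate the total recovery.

£23,034

Trebled: 3 × £3,130 = £9,390
Minimum £1,960: £9,390 meets the minimum, no increase.
Late-return penalty: 55 × £210 = £11,550
Damages plus late penalty: £9,390 + £11,550 = £20,940
Costs and fees: 10% of £20,940 = £2,094
Total recovery: £20,940 + £2,094 = £23,034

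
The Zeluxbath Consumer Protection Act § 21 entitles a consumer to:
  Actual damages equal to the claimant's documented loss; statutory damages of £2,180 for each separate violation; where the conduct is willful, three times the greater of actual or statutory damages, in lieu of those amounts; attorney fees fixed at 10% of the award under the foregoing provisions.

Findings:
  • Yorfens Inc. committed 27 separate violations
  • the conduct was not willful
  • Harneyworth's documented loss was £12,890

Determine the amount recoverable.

Statutory damages: 27 × £2,180 = £58,860
Conduct not willful: the in-lieu enhancement does not apply.
Actual plus statutory damages: £12,890 + £58,860 = £71,750
Attorney fees: 10% of £71,750 = £7,175
Total recovery: £71,750 + £7,175 = £78,925

£78,925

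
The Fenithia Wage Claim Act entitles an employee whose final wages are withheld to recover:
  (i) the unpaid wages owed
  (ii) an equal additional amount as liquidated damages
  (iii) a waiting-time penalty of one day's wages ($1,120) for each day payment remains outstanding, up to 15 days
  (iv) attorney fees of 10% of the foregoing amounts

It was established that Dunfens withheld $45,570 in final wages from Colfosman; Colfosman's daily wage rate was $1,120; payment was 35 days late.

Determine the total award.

Liquidated damages (equal amount): $45,570
Penalty days: min(35, 15) = 15
Waiting-time penalty: 15 × $1,120 = $16,800
Subtotal: $45,570 + $45,570 + $16,800 = $107,940
Attorney fees: 10% of $107,940 = $10,794
Total award: $107,940 + $10,794 = $118,734

$118,734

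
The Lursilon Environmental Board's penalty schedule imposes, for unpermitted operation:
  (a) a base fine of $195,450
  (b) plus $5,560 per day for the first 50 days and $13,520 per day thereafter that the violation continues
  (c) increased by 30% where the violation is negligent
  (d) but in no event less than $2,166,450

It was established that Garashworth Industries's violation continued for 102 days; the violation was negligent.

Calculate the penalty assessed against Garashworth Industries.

$2,166,450

First 50 days: 50 × $5,560 = $278,000
Remaining days: (102 − 50) × $13,520 = $703,040
Per-day component: $278,000 + $703,040 = $981,040
Base plus per-day: $195,450 + $981,040 = $1,176,490
Enhancement: 30% of $1,176,490 = $352,947
Enhanced fine: $1,176,490 + $352,947 = $1,529,437
Minimum $2,166,450: $1,529,437 is below the minimum → $2,166,450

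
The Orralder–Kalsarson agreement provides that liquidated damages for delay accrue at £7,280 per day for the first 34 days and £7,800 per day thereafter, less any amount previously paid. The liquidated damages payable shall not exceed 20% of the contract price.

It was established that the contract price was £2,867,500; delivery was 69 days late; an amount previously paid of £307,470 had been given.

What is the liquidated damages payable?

£213,050

First 34 days: 34 × £7,280 = £247,520
Remaining days: (69 − 34) × £7,800 = £273,000
Accrued per-day damages: £247,520 + £273,000 = £520,520
Less amount previously paid: £520,520 − £307,470 = £213,050
Cap: 20% of £2,867,500 = £573,500
Cap at £573,500: £213,050 is within the cap, no reduction.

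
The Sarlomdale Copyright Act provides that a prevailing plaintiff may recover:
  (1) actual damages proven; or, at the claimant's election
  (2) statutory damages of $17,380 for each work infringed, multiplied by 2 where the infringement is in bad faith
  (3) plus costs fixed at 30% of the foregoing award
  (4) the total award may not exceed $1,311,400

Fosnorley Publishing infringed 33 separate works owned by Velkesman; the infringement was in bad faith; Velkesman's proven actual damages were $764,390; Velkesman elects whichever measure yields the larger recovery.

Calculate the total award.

$1,311,400

Statutory damages: 33 × $17,380 = $573,540
Doubled: 2 × $573,540 = $1,147,080
Greater of actual damages ($764,390) or enhanced statutory damages ($1,147,080): $1,147,080
Costs: 30% of $1,147,080 = $344,124
Award plus costs: $1,147,080 + $344,124 = $1,491,204
Cap at $1,311,400: $1,491,204 exceeds the cap → $1,311,400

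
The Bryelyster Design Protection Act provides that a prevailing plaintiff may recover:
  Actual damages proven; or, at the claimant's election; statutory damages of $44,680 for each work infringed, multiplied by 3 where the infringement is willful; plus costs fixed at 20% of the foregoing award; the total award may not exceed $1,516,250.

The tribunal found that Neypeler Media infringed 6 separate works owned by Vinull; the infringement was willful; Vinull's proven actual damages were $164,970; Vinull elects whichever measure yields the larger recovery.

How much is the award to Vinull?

Statutory damages: 6 × $44,680 = $268,080
Trebled: 3 × $268,080 = $804,240
Greater of actual damages ($164,970) or enhanced statutory damages ($804,240): $804,240
Costs: 20% of $804,240 = $160,848
Award plus costs: $804,240 + $160,848 = $965,088
Cap at $1,516,250: $965,088 is within the cap, no reduction.

$965,088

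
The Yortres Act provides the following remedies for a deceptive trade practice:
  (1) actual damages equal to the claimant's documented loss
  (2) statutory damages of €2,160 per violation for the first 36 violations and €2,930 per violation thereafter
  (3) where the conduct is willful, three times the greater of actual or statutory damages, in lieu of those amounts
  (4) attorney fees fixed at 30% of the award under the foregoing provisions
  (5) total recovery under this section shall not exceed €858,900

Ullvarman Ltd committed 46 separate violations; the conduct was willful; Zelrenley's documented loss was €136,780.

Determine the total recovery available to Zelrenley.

First 36 violations: 36 × €2,160 = €77,760
Remaining violations: (46 − 36) × €2,930 = €29,300
Statutory damages: €77,760 + €29,300 = €107,060
Greater of actual damages (€136,780) or statutory damages (€107,060): €136,780
Trebled: 3 × €136,780 = €410,340
Attorney fees: 30% of €410,340 = €123,102
Total before cap: €410,340 + €123,102 = €533,442
Cap at €858,900: €533,442 is within the cap, no reduction.

€533,442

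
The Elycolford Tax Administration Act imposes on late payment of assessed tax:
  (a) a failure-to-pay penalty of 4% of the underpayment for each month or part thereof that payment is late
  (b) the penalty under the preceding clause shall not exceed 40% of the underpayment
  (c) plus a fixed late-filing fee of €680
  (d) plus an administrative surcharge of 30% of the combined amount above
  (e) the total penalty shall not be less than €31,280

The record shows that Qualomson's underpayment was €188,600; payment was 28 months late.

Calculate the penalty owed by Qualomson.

Penalty: €98,956

Accrued rate: 4% × 28 = 112%, capped at 40% → 40%
Failure-to-pay penalty: 40% of €188,600 = €75,440
Penalty before surcharge: €75,440 + €680 = €76,120
Administrative surcharge: 30% of €76,120 = €22,836
Total penalty: €76,120 + €22,836 = €98,956
Minimum €31,280: €98,956 meets the minimum, no increase.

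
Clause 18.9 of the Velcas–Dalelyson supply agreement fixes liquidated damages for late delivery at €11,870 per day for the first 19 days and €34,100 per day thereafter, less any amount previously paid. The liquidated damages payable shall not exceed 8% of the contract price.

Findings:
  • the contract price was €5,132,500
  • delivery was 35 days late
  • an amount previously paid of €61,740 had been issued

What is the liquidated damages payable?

€410,600

First 19 days: 19 × €11,870 = €225,530
Remaining days: (35 − 19) × €34,100 = €545,600
Accrued per-day damages: €225,530 + €545,600 = €771,130
Less amount previously paid: €771,130 − €61,740 = €709,390
Cap: 8% of €5,132,500 = €410,600
Cap at €410,600: €709,390 exceeds the cap → €410,600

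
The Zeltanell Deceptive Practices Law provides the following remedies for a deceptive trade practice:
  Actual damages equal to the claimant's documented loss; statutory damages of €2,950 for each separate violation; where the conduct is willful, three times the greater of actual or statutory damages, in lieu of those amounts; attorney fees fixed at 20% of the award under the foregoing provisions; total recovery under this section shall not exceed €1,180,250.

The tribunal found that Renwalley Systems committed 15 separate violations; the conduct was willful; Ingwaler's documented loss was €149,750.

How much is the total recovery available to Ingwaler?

Total recovery: €539,100

Statutory damages: 15 × €2,950 = €44,250
Greater of actual damages (€149,750) or statutory damages (€44,250): €149,750
Trebled: 3 × €149,750 = €449,250
Attorney fees: 20% of €449,250 = €89,850
Total before cap: €449,250 + €89,850 = €539,100
Cap at €1,180,250: €539,100 is within the cap, no reduction.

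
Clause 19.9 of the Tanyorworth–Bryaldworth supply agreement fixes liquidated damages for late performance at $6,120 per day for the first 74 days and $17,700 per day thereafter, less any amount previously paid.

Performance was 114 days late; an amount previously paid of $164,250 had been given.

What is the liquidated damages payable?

First 74 days: 74 × $6,120 = $452,880
Remaining days: (114 − 74) × $17,700 = $708,000
Accrued per-day damages: $452,880 + $708,000 = $1,160,880
Less amount previously paid: $1,160,880 − $164,250 = $996,630

$996,630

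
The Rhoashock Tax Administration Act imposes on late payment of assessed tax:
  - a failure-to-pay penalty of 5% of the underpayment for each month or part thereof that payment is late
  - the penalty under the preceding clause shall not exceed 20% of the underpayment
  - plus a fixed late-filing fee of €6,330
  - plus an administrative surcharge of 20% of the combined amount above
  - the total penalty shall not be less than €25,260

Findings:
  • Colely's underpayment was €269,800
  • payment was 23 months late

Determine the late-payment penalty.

€72,348

Accrued rate: 5% × 23 = 115%, capped at 20% → 20%
Failure-to-pay penalty: 20% of €269,800 = €53,960
Penalty before surcharge: €53,960 + €6,330 = €60,290
Administrative surcharge: 20% of €60,290 = €12,058
Total penalty: €60,290 + €12,058 = €72,348
Minimum €25,260: €72,348 meets the minimum, no increase.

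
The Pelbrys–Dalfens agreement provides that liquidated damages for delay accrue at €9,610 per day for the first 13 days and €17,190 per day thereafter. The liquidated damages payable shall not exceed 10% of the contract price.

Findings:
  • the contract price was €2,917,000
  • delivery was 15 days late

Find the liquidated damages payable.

Liquidated damages: €159,310

First 13 days: 13 × €9,610 = €124,930
Remaining days: (15 − 13) × €17,190 = €34,380
Accrued per-day damages: €124,930 + €34,380 = €159,310
Cap: 10% of €2,917,000 = €291,700
Cap at €291,700: €159,310 is within the cap, no reduction.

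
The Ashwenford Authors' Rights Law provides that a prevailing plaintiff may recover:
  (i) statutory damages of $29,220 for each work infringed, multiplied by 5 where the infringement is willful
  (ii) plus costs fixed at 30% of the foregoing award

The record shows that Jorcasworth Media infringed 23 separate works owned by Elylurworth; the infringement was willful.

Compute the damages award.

$4,368,390

Statutory damages: 23 × $29,220 = $672,060
Multiplied by 5: 5 × $672,060 = $3,360,300
Costs: 30% of $3,360,300 = $1,008,090
Award plus costs: $3,360,300 + $1,008,090 = $4,368,390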